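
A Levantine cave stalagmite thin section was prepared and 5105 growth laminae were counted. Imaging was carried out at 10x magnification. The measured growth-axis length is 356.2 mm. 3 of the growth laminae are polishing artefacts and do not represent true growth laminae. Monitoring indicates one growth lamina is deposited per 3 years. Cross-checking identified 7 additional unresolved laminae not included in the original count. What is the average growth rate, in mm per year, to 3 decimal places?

After corrections the count is 5105 − 3 + 7 = 5109 growth laminae.
At 3 years per growth lamina, 5109 × 3 = 15327 years.
Mean rate = 356.2 mm / 15327 years ≈ 0.023 mm per year.

0.023 mm per year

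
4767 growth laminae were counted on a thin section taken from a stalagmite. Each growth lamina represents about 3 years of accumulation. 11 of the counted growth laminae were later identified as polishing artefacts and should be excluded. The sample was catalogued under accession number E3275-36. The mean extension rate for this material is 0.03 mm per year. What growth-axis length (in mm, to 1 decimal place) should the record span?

428.0 mm

True growth lamina count = 4767 − 11 = 4756.
Multiplying by 3 years per growth lamina: 4756 × 3 = 14268 years.
14268 years at 0.03 mm/year gives 0.03 × 14268 = 428.0 mm.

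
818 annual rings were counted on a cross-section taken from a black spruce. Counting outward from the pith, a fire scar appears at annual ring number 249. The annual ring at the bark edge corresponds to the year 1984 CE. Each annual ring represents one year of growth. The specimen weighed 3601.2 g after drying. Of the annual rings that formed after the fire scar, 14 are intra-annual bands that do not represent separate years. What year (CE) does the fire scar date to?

1429 CE

818 − 249 = 569 annual rings lie beyond the fire scar toward the bark edge.
Removing the 14 false annual rings leaves 569 − 14 = 555 true annual rings beyond the fire scar.
The annual ring at the bark edge is 1984 CE, so the fire scar dates to 1984 − 555 = 1429 CE.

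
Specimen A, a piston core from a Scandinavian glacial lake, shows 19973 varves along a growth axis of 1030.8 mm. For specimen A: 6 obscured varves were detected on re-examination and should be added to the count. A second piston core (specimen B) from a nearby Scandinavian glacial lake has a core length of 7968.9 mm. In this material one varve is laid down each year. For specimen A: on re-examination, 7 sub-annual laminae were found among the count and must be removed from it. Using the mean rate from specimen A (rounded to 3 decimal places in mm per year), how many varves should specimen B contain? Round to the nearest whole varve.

Specimen A: correcting the raw count gives 19973 − 7 + 6 = 19972 true varves.
A: Extension rate ≈ 1030.8 / 19972 = 0.052 mm/yr.
B spans 7968.9 / 0.052 = 153248.08 years ≈ 153248 varves.

153248 varves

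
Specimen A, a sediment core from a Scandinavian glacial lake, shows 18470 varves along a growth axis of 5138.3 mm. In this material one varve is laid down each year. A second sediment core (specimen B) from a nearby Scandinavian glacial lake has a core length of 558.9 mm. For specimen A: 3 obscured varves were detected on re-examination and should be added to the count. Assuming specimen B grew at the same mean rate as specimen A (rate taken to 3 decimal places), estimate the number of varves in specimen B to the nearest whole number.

Specimen A: correcting the raw count gives 18470 + 3 = 18473 true varves.
A: Mean rate = 5138.3 mm / 18473 years ≈ 0.278 mm/yr.
For B, 558.9 / 0.278 = 2010.43 years ≈ 2010 varves.

2010 varves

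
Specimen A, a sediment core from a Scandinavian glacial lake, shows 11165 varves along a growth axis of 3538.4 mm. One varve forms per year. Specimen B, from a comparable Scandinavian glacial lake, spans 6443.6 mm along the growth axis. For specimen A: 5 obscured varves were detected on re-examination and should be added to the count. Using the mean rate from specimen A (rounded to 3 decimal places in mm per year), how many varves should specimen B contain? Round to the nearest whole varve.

Specimen A: after corrections the count is 11165 + 5 = 11170 varves.
A: Mean rate = 3538.4 mm / 11170 years ≈ 0.317 mm per year.
B spans 6443.6 / 0.317 = 20326.81 years ≈ 20327 varves.

20327 varves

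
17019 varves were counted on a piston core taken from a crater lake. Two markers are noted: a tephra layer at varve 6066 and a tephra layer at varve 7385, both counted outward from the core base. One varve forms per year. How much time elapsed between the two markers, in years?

1319 years

7385 − 6066 = 1319 varves lie between the two events.
One varve per year makes the interval 1319 years.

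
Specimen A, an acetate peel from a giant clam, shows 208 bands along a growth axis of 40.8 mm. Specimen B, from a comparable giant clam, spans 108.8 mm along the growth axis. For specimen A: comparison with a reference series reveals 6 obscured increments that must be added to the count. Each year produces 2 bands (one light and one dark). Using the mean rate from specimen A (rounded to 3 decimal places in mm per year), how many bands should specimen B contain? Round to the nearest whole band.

Specimen A: adjusted count: 208 + 6 = 214 bands.
Specimen A: 214 bands at 2 per year is 214 / 2 = 107 years.
A: Mean rate = 40.8 mm / 107 years ≈ 0.381 mm/yr.
For B, 108.8 / 0.381 = 285.56 years; at 2 bands per year that is 285.56 × 2 ≈ 571 bands.

571 bands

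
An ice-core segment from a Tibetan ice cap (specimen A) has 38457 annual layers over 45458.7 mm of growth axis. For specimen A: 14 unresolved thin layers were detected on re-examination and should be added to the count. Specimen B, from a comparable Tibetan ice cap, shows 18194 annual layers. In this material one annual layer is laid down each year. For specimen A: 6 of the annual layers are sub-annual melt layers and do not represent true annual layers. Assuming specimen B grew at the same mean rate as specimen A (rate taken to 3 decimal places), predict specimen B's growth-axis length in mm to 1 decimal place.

Specimen A: after corrections the count is 38457 − 6 + 14 = 38465 annual layers.
A: Extension rate ≈ 45458.7 / 38465 = 1.182 mm per year.
Length of B = 1.182 × 18194 = 21505.3 mm.

21505.3 mm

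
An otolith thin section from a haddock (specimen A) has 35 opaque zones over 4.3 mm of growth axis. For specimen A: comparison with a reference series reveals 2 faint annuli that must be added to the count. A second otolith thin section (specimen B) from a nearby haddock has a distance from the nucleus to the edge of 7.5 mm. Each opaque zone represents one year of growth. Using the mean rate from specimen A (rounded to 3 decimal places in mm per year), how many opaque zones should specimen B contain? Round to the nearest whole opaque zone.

Specimen A: true opaque zone count = 35 + 2 = 37.
A: Mean rate = 4.3 mm / 37 years ≈ 0.116 mm per year.
Specimen B: 7.5 mm / 0.116 mm per year = 64.66 years ≈ 65 opaque zones.

65 opaque zones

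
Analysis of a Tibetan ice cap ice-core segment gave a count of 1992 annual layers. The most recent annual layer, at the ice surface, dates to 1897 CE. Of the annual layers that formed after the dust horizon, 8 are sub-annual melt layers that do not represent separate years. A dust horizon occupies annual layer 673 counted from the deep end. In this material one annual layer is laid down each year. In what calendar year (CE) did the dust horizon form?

Between annual layer 673 and the ice surface there are 1992 − 673 = 1319 annual layers.
Excluding 8 false annual layers: 1319 − 8 = 1311.
The annual layer at the ice surface is 1897 CE, so the dust horizon dates to 1897 − 1311 = 586 CE.

586 CE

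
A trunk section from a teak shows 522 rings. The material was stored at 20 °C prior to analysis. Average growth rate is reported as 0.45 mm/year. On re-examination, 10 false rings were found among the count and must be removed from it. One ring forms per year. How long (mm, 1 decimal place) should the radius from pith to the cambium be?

230.4 mm

Adjusted count: 522 − 10 = 512 rings.
512 years at 0.45 mm/year gives 0.45 × 512 = 230.4 mm.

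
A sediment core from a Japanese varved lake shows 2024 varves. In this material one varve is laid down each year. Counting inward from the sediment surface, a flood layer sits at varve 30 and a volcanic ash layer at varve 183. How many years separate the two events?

153 years

The two markers are separated by 183 − 30 = 153 varves.
At one varve per year, 153 years elapsed between them.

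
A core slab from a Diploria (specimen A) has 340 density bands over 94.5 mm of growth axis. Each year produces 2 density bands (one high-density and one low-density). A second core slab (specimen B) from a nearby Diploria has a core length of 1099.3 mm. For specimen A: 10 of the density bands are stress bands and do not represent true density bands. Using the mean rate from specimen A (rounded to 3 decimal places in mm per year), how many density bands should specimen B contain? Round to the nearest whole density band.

Specimen A: correcting the raw count gives 340 − 10 = 330 true density bands.
Specimen A: with 2 density bands per year, 330 / 2 = 165 years.
A: Mean rate = 94.5 mm / 165 years ≈ 0.573 mm/yr.
Specimen B: 1099.3 mm / 0.573 mm per year = 1918.50 years; at 2 density bands per year that is 1918.50 × 2 ≈ 3837 density bands.

3837 density bands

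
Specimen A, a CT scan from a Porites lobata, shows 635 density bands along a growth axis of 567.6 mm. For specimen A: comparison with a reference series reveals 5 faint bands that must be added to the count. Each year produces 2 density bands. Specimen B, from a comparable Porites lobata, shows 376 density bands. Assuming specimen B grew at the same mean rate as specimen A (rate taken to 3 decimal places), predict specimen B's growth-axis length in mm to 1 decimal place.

333.5 mm

Specimen A: adjusted count: 635 + 5 = 640 density bands.
Specimen A: with 2 density bands per year, 640 / 2 = 320 years.
A: Mean rate = 567.6 mm / 320 years ≈ 1.774 mm per year.
Specimen B: dividing by 2 density bands per year: 376 / 2 = 188 years. Length of B = 1.774 × 188 = 333.5 mm.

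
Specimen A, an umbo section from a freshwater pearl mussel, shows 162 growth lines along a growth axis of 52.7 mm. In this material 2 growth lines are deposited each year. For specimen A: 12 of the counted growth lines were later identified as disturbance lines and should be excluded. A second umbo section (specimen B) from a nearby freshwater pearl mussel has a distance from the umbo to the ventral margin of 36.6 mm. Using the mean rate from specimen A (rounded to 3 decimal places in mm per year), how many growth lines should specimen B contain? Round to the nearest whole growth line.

104 growth lines

Specimen A: true growth line count = 162 − 12 = 150.
Specimen A: 150 growth lines at 2 per year is 150 / 2 = 75 years.
A: Extension rate ≈ 52.7 / 75 = 0.703 mm/year.
Specimen B: 36.6 mm / 0.703 mm per year = 52.06 years; at 2 growth lines per year that is 52.06 × 2 ≈ 104 growth lines.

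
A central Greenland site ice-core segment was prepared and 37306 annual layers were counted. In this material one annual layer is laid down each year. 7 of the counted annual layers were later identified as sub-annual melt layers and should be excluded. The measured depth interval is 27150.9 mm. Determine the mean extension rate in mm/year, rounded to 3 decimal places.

0.728 mm/year

After corrections the count is 37306 − 7 = 37299 annual layers.
Extension rate ≈ 27150.9 / 37299 = 0.728 mm/year.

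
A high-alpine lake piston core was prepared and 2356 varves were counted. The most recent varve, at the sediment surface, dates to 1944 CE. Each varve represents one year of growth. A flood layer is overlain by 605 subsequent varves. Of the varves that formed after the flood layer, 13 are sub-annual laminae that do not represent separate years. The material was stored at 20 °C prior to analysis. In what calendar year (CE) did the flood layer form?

605 varves post-date the flood layer.
605 − 13 false = 592 true varves after the flood layer.
The varve at the sediment surface is 1944 CE, so the flood layer dates to 1944 − 592 = 1352 CE.

1352 CE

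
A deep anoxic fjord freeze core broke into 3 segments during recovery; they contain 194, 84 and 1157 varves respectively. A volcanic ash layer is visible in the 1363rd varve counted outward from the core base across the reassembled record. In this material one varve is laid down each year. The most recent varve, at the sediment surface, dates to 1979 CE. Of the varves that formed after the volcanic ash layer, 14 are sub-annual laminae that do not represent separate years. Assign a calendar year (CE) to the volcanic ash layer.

1921 CE

Total varves = 194 + 84 + 1157 = 1435.
Between varve 1363 and the sediment surface there are 1435 − 1363 = 72 varves.
Removing the 14 false varves leaves 72 − 14 = 58 true varves beyond the volcanic ash layer.
1979 − 58 = 1921 CE.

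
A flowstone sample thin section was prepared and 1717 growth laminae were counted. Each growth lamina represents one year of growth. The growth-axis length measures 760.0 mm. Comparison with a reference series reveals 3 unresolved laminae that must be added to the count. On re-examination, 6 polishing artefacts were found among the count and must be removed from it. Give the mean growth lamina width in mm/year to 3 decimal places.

True growth lamina count = 1717 − 6 + 3 = 1714.
760.0 mm over 1714 years gives 760.0 / 1714 ≈ 0.443 mm/year.

0.443 mm/year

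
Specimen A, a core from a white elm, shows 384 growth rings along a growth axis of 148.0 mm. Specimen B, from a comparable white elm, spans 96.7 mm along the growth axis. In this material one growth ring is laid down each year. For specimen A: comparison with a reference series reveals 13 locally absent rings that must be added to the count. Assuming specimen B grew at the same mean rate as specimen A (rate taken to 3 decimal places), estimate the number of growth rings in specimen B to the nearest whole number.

259 growth rings

Specimen A: after corrections the count is 384 + 13 = 397 growth rings.
A: 148.0 mm over 397 years gives 148.0 / 397 ≈ 0.373 mm per year.
Specimen B: 96.7 mm / 0.373 mm per year = 259.25 years ≈ 259 growth rings.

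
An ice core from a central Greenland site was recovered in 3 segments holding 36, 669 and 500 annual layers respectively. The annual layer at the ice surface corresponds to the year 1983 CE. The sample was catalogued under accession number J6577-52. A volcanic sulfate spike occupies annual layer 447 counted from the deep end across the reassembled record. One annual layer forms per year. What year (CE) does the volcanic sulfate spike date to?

Total annual layers = 36 + 669 + 500 = 1205.
The volcanic sulfate spike sits at annual layer 447 from the deep end, so 1205 − 447 = 758 annual layers formed after it.
Counting back 758 years from 1983 CE places the volcanic sulfate spike in 1983 − 758 = 1225 CE.

1225 CE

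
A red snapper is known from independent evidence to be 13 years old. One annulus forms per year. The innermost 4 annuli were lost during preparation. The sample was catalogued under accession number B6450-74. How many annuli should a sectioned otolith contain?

Expected annuli over 13 years: 13.
Less the 4 uncaptured annuli: 13 − 4 = 9.

9 annuli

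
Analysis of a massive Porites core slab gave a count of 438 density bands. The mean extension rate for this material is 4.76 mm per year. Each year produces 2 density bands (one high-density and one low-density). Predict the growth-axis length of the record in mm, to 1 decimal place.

1042.4 mm

Dividing by 2 density bands per year: 438 / 2 = 219 years.
219 years at 4.76 mm/year gives 4.76 × 219 = 1042.4 mm.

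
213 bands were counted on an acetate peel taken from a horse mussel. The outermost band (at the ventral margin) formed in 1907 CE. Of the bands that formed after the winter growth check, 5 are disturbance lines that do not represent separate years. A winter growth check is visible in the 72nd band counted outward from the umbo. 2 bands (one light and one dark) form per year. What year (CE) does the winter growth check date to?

213 − 72 = 141 bands lie beyond the winter growth check toward the ventral margin.
141 − 5 false = 136 true bands after the winter growth check.
With 2 bands per year, 136 / 2 = 68 years.
Counting back 68 years from 1907 CE places the winter growth check in 1907 − 68 = 1839 CE.

1839 CE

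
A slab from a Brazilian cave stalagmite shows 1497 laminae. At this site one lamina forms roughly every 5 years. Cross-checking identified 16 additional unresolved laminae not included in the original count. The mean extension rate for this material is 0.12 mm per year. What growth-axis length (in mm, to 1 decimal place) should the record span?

True lamina count = 1497 + 16 = 1513.
Multiplying by 5 years per lamina: 1513 × 5 = 7565 years.
Predicted length = 0.12 mm/year × 7565 years = 907.8 mm.

907.8 mm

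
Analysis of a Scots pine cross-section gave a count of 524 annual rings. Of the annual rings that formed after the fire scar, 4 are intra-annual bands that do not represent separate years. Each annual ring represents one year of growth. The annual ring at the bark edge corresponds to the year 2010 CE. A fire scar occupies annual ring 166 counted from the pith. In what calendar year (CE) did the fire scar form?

The fire scar sits at annual ring 166 from the pith, so 524 − 166 = 358 annual rings formed after it.
Removing the 4 false annual rings leaves 358 − 4 = 354 true annual rings beyond the fire scar.
2010 − 354 = 1656 CE.

1656 CE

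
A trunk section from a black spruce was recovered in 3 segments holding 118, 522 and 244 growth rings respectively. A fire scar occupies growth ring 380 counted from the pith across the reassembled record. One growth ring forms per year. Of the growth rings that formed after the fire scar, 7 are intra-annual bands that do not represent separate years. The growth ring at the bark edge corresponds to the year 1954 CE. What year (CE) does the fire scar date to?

Total growth rings = 118 + 522 + 244 = 884.
884 − 380 = 504 growth rings lie beyond the fire scar toward the bark edge.
Excluding 7 false growth rings: 504 − 7 = 497.
Counting back 497 years from 1954 CE places the fire scar in 1954 − 497 = 1457 CE.

1457 CE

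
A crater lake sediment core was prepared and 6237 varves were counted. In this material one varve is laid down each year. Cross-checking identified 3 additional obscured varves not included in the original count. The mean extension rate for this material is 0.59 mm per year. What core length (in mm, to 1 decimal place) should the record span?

After corrections the count is 6237 + 3 = 6240 varves.
Length ≈ 0.59 × 6240 = 3681.6 mm.

3681.6 mm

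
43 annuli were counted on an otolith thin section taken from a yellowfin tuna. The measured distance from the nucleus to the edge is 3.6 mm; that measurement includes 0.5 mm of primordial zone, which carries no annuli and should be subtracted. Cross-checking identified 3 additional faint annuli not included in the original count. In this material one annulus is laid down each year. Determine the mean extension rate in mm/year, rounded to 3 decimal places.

Correcting the raw count gives 43 + 3 = 46 true annuli.
Net length = 3.6 − 0.5 = 3.1 mm.
Extension rate ≈ 3.1 / 46 = 0.067 mm/year.

0.067 mm/year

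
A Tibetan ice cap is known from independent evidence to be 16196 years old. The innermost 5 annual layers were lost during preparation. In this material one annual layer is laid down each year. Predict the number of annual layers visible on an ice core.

16191 annual layers

At one annual layer per year, 16196 years correspond to 16196 annual layers.
16196 − 5 missed = 16191 annual layers expected in the prepared section.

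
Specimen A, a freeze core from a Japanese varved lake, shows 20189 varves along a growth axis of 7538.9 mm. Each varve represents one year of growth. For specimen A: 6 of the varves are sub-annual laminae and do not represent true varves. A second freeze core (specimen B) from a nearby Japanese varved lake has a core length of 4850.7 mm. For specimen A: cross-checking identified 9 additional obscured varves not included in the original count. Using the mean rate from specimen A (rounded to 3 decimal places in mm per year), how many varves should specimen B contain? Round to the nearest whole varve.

13005 varves

Specimen A: after corrections the count is 20189 − 6 + 9 = 20192 varves.
A: Extension rate ≈ 7538.9 / 20192 = 0.373 mm/year.
For B, 4850.7 / 0.373 = 13004.56 years ≈ 13005 varves.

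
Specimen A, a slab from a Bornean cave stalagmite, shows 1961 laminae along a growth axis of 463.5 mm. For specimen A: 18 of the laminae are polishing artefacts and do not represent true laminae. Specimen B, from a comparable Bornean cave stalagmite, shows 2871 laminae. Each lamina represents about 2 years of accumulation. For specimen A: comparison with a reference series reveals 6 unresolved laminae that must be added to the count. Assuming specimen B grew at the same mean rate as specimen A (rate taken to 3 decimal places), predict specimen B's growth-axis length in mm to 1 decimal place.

683.3 mm

Specimen A: true lamina count = 1961 − 18 + 6 = 1949.
Specimen A: 1949 laminae at 2 years each span 1949 × 2 = 3898 years.
A: 463.5 mm over 3898 years gives 463.5 / 3898 ≈ 0.119 mm/year.
Specimen B: multiplying by 2 years per lamina: 2871 × 2 = 5742 years. B's length ≈ 0.119 × 5742 = 683.3 mm.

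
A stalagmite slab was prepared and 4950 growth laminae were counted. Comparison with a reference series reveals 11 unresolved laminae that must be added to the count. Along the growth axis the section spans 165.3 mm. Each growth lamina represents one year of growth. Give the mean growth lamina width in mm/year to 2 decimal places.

True growth lamina count = 4950 + 11 = 4961.
165.3 mm over 4961 years gives 165.3 / 4961 ≈ 0.03 mm/year.

0.03 mm/year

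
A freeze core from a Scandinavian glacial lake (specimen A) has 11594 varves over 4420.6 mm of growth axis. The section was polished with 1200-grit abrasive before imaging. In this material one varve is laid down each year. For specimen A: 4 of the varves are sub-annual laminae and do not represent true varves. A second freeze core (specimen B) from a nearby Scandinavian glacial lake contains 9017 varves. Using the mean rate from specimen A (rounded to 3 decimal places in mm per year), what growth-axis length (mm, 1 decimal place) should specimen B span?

Specimen A: after corrections the count is 11594 − 4 = 11590 varves.
A: Extension rate ≈ 4420.6 / 11590 = 0.381 mm per year.
B's length ≈ 0.381 × 9017 = 3435.5 mm.

3435.5 mm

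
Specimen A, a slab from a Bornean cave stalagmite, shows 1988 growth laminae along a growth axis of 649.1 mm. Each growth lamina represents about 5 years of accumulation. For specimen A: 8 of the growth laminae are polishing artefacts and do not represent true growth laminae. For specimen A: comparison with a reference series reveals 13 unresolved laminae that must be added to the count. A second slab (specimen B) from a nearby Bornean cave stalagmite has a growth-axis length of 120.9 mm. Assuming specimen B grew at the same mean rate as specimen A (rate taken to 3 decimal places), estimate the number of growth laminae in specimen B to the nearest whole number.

372 growth laminae

Specimen A: after corrections the count is 1988 − 8 + 13 = 1993 growth laminae.
Specimen A: multiplying by 5 years per growth lamina: 1993 × 5 = 9965 years.
A: Mean rate = 649.1 mm / 9965 years ≈ 0.065 mm/yr.
For B, 120.9 / 0.065 = 1860.00 years; at 5 years per growth lamina that is 1860.00 / 5 ≈ 372 growth laminae.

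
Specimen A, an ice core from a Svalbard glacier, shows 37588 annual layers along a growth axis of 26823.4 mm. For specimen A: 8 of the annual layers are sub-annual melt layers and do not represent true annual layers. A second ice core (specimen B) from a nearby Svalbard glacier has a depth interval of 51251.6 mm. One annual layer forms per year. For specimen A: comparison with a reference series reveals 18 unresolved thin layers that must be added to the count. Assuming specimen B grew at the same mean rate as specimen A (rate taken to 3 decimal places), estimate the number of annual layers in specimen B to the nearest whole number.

Specimen A: after corrections the count is 37588 − 8 + 18 = 37598 annual layers.
A: 26823.4 mm over 37598 years gives 26823.4 / 37598 ≈ 0.713 mm/yr.
B spans 51251.6 / 0.713 = 71881.63 years ≈ 71882 annual layers.

71882 annual layers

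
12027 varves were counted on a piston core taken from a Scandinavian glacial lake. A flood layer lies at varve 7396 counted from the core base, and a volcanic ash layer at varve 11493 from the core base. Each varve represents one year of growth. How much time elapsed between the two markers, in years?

11493 − 7396 = 4097 varves lie between the two events.
That is 4097 years at one varve per year.

4097 yr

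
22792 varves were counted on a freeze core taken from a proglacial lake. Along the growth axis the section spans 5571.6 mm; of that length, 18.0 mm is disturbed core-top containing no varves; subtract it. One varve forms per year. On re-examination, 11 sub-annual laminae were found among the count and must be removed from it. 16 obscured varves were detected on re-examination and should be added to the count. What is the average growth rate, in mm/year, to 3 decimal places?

Correcting the raw count gives 22792 − 11 + 16 = 22797 true varves.
Net length = 5571.6 − 18.0 = 5553.6 mm.
5553.6 mm over 22797 years gives 5553.6 / 22797 ≈ 0.244 mm/year.

0.244 mm/year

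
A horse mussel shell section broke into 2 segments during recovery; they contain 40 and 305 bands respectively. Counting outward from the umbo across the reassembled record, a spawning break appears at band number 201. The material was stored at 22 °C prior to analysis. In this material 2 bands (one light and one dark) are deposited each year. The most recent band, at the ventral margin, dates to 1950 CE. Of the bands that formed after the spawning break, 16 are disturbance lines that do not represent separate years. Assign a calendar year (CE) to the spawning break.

Total bands = 40 + 305 = 345.
The spawning break sits at band 201 from the umbo, so 345 − 201 = 144 bands formed after it.
144 − 16 false = 128 true bands after the spawning break.
128 bands at 2 per year is 128 / 2 = 64 years.
Counting back 64 years from 1950 CE places the spawning break in 1950 − 64 = 1886 CE.

1886 CE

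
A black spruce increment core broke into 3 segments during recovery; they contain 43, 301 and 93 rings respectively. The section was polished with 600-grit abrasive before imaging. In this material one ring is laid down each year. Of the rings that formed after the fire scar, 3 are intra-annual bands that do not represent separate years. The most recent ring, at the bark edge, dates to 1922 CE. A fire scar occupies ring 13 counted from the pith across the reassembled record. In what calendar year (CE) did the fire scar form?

Total rings = 43 + 301 + 93 = 437.
Between ring 13 and the bark edge there are 437 − 13 = 424 rings.
Removing the 3 false rings leaves 424 − 3 = 421 true rings beyond the fire scar.
1922 − 421 = 1501 CE.

1501 CE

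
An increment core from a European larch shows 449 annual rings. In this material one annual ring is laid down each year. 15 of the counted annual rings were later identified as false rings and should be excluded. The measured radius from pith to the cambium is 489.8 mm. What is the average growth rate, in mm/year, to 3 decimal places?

1.129 mm/year

Correcting the raw count gives 449 − 15 = 434 true annual rings.
Extension rate ≈ 489.8 / 434 = 1.129 mm/year.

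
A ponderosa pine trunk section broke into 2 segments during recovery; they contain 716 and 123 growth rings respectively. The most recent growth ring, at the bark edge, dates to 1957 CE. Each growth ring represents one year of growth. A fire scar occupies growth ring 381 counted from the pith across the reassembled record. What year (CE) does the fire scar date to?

1499 CE

Total growth rings = 716 + 123 = 839.
Between growth ring 381 and the bark edge there are 839 − 381 = 458 growth rings.
Counting back 458 years from 1957 CE places the fire scar in 1957 − 458 = 1499 CE.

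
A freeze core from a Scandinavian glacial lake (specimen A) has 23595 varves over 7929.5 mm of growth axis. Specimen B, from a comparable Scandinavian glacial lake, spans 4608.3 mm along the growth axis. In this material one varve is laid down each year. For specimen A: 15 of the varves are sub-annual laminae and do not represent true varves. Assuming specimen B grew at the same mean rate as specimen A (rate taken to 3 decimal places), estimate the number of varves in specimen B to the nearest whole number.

Specimen A: adjusted count: 23595 − 15 = 23580 varves.
A: 7929.5 mm over 23580 years gives 7929.5 / 23580 ≈ 0.336 mm/yr.
B spans 4608.3 / 0.336 = 13715.18 years ≈ 13715 varves.

13715 varves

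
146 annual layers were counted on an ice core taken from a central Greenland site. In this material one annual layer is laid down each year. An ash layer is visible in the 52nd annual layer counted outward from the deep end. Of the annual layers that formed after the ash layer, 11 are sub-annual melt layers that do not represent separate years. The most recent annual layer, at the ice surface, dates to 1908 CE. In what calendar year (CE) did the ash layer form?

146 − 52 = 94 annual layers lie beyond the ash layer toward the ice surface.
94 − 11 false = 83 true annual layers after the ash layer.
The annual layer at the ice surface is 1908 CE, so the ash layer dates to 1908 − 83 = 1825 CE.

1825 CE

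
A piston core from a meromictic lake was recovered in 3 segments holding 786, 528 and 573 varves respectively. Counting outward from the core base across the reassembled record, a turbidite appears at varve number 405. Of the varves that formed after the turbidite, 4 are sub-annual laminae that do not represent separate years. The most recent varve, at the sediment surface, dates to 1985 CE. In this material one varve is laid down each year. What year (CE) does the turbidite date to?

Total varves = 786 + 528 + 573 = 1887.
The turbidite sits at varve 405 from the core base, so 1887 − 405 = 1482 varves formed after it.
1482 − 4 false = 1478 true varves after the turbidite.
1985 − 1478 = 507 CE.

507 CE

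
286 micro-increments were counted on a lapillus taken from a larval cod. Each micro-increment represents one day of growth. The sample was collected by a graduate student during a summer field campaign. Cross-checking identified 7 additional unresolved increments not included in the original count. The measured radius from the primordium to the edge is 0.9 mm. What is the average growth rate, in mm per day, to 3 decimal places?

0.003 mm per day

Adjusted count: 286 + 7 = 293 micro-increments.
0.9 mm over 293 days gives 0.9 / 293 ≈ 0.003 mm per day.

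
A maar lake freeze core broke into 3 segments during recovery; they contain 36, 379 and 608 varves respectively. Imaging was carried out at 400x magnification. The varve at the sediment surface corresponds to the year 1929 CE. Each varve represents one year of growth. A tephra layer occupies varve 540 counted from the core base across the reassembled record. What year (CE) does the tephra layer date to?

Total varves = 36 + 379 + 608 = 1023.
The tephra layer sits at varve 540 from the core base, so 1023 − 540 = 483 varves formed after it.
Counting back 483 years from 1929 CE places the tephra layer in 1929 − 483 = 1446 CE.

1446 CE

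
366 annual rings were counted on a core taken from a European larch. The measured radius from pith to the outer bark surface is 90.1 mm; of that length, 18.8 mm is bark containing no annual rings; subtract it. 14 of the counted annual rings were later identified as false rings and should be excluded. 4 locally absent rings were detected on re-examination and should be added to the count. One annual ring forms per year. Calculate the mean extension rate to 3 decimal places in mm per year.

0.200 mm per year

Adjusted count: 366 − 14 + 4 = 356 annual rings.
Removing the 18.8 mm offcut leaves 90.1 − 18.8 = 71.3 mm.
71.3 mm over 356 years gives 71.3 / 356 ≈ 0.200 mm per year.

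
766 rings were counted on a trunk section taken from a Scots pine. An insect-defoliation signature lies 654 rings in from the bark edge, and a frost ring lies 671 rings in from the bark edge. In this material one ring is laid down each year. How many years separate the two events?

Separation: 671 − 654 = 17 rings.
At one ring per year, 17 years elapsed between them.

17 yr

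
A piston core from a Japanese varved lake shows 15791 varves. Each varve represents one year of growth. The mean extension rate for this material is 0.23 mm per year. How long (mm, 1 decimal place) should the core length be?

The record spans 15791 years at 0.23 mm per year.
Length ≈ 0.23 × 15791 = 3631.9 mm.

3631.9 mm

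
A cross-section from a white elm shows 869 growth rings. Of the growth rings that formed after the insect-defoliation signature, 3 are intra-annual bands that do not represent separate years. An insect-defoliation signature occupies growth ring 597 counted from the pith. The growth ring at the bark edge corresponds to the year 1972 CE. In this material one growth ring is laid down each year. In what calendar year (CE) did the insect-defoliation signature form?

1703 CE

The insect-defoliation signature sits at growth ring 597 from the pith, so 869 − 597 = 272 growth rings formed after it.
272 − 3 false = 269 true growth rings after the insect-defoliation signature.
Counting back 269 years from 1972 CE places the insect-defoliation signature in 1972 − 269 = 1703 CE.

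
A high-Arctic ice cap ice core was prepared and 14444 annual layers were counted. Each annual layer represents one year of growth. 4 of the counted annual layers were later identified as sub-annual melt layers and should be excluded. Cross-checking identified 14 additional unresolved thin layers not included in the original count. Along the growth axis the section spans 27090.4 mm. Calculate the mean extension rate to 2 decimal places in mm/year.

1.87 mm/year

After corrections the count is 14444 − 4 + 14 = 14454 annual layers.
Mean rate = 27090.4 mm / 14454 years ≈ 1.87 mm/year.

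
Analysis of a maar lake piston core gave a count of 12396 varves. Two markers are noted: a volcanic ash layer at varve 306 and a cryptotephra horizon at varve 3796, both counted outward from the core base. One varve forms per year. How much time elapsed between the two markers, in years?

The two markers are separated by 3796 − 306 = 3490 varves.
At one varve per year, 3490 years elapsed between them.

3490 years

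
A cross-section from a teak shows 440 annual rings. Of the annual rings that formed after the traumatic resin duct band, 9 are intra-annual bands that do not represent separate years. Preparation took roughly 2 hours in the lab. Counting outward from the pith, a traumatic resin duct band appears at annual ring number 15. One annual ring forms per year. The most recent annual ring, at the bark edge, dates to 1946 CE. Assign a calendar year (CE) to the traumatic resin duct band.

440 − 15 = 425 annual rings lie beyond the traumatic resin duct band toward the bark edge.
Excluding 9 false annual rings: 425 − 9 = 416.
Counting back 416 years from 1946 CE places the traumatic resin duct band in 1946 − 416 = 1530 CE.

1530 CE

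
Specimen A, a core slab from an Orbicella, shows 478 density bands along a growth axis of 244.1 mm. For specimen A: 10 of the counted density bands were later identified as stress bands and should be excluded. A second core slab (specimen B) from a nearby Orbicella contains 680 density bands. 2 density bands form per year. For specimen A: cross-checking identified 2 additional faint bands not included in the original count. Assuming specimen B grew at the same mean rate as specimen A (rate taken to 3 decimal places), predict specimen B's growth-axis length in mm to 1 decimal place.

353.3 mm

Specimen A: true density band count = 478 − 10 + 2 = 470.
Specimen A: with 2 density bands per year, 470 / 2 = 235 years.
A: Mean rate = 244.1 mm / 235 years ≈ 1.039 mm/year.
Specimen B: 680 density bands at 2 per year is 680 / 2 = 340 years. Length of B = 1.039 × 340 = 353.3 mm.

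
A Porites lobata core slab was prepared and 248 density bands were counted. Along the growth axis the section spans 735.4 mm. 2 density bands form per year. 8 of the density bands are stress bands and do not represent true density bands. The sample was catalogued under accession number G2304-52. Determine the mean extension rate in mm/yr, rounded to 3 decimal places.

6.128 mm/yr

Correcting the raw count gives 248 − 8 = 240 true density bands.
Dividing by 2 density bands per year: 240 / 2 = 120 years.
Extension rate ≈ 735.4 / 120 = 6.128 mm/yr.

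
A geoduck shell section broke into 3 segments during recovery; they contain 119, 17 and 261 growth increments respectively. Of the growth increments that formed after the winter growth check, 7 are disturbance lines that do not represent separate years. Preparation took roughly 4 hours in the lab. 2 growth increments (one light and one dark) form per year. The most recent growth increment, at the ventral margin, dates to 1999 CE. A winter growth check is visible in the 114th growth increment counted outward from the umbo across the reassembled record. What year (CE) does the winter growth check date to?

Total growth increments = 119 + 17 + 261 = 397.
Between growth increment 114 and the ventral margin there are 397 − 114 = 283 growth increments.
283 − 7 false = 276 true growth increments after the winter growth check.
276 growth increments at 2 per year is 276 / 2 = 138 years.
Counting back 138 years from 1999 CE places the winter growth check in 1999 − 138 = 1861 CE.

1861 CE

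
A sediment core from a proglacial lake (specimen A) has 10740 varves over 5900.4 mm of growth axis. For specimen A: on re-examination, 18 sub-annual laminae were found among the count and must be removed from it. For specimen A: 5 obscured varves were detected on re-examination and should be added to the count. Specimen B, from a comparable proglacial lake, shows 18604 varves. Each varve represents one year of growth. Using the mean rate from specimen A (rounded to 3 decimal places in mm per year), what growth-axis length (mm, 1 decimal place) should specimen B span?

10232.2 mm

Specimen A: correcting the raw count gives 10740 − 18 + 5 = 10727 true varves.
A: Mean rate = 5900.4 mm / 10727 years ≈ 0.550 mm per year.
B's length ≈ 0.550 × 18604 = 10232.2 mm.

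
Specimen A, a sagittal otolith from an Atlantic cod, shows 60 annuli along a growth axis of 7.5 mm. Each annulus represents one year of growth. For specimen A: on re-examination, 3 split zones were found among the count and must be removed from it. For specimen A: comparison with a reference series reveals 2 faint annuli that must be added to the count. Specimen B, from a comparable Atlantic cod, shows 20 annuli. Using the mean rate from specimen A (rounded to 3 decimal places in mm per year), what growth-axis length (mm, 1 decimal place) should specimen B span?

2.5 mm

Specimen A: correcting the raw count gives 60 − 3 + 2 = 59 true annuli.
A: Extension rate ≈ 7.5 / 59 = 0.127 mm/yr.
For B, 0.127 mm/year × 20 years = 2.5 mm.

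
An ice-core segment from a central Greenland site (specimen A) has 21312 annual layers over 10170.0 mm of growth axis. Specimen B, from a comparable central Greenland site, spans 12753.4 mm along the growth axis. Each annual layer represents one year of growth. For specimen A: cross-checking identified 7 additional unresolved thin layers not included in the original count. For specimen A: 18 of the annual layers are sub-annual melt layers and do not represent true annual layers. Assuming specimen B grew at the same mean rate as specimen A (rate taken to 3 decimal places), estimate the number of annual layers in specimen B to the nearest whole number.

26737 annual layers

Specimen A: adjusted count: 21312 − 18 + 7 = 21301 annual layers.
A: Mean rate = 10170.0 mm / 21301 years ≈ 0.477 mm/year.
For B, 12753.4 / 0.477 = 26736.69 years ≈ 26737 annual layers.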